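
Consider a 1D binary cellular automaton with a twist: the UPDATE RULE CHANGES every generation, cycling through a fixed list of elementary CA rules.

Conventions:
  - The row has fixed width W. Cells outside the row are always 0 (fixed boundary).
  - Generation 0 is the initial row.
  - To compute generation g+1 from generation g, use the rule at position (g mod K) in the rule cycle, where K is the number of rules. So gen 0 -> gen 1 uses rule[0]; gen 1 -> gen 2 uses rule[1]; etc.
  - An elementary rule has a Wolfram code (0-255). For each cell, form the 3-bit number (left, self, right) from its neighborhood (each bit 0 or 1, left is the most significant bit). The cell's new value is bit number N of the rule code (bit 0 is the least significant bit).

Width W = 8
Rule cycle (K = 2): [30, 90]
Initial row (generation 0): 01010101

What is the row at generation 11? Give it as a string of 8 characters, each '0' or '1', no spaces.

Gen 0: 01010101
Gen 1 (rule 30): 11010101
Gen 2 (rule 90): 11000000
Gen 3 (rule 30): 10100000
Gen 4 (rule 90): 00010000
Gen 5 (rule 30): 00111000
Gen 6 (rule 90): 01101100
Gen 7 (rule 30): 11001010
Gen 8 (rule 90): 11110001
Gen 9 (rule 30): 10001011
Gen 10 (rule 90): 01010011
Gen 11 (rule 30): 11011110

Answer: 11011110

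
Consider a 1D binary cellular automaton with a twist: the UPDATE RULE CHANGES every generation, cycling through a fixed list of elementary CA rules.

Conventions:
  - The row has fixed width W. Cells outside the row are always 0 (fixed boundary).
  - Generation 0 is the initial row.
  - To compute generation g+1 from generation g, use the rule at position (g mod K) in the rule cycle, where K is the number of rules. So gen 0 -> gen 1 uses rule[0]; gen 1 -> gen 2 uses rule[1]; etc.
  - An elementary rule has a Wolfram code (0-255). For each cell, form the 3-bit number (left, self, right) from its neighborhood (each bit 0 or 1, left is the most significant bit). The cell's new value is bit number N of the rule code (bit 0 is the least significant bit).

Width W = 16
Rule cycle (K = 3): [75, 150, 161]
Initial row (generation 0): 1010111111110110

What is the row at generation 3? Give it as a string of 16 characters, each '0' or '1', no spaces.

Gen 0: 1010111111110110
Gen 1 (rule 75): 0000100000010110
Gen 2 (rule 150): 0001110000110001
Gen 3 (rule 161): 1100100110000100

Answer: 1100100110000100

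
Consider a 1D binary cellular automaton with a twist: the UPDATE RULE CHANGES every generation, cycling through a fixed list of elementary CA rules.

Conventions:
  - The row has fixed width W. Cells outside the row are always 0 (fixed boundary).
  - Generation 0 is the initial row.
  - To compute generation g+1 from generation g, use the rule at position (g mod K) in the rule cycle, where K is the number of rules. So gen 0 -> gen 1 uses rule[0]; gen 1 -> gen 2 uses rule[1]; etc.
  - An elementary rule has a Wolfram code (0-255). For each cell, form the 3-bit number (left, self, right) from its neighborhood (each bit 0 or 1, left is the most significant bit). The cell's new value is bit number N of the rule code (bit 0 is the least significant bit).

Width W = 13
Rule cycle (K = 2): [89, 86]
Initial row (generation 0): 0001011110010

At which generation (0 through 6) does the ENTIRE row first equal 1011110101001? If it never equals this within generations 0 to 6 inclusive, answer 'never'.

Answer: never

Derivation:
Gen 0: 0001011110010
Gen 1 (rule 89): 1100010011001
Gen 2 (rule 86): 0110111101111
Gen 3 (rule 89): 0110100101001
Gen 4 (rule 86): 1010111101111
Gen 5 (rule 89): 0000100101001
Gen 6 (rule 86): 0001111101111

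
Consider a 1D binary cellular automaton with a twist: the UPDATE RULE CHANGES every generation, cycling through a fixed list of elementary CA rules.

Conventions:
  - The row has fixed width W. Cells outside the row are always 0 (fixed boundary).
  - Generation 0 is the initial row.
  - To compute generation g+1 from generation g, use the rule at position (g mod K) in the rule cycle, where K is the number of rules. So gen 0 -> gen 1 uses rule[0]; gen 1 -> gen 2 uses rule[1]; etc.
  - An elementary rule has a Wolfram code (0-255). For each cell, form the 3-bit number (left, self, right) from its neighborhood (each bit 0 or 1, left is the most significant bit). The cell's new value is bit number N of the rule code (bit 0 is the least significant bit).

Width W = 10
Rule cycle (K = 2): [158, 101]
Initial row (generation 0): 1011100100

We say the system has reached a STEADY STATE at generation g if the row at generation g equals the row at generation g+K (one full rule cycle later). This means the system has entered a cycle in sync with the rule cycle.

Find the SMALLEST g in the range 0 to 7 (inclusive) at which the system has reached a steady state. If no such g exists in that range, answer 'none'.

Gen 0: 1011100100
Gen 1 (rule 158): 1011011110
Gen 2 (rule 101): 1101100010
Gen 3 (rule 158): 1001010111
Gen 4 (rule 101): 1001111001
Gen 5 (rule 158): 1111110111
Gen 6 (rule 101): 0000011001
Gen 7 (rule 158): 0000110111
Gen 8 (rule 101): 1110011001
Gen 9 (rule 158): 1101110111

Answer: none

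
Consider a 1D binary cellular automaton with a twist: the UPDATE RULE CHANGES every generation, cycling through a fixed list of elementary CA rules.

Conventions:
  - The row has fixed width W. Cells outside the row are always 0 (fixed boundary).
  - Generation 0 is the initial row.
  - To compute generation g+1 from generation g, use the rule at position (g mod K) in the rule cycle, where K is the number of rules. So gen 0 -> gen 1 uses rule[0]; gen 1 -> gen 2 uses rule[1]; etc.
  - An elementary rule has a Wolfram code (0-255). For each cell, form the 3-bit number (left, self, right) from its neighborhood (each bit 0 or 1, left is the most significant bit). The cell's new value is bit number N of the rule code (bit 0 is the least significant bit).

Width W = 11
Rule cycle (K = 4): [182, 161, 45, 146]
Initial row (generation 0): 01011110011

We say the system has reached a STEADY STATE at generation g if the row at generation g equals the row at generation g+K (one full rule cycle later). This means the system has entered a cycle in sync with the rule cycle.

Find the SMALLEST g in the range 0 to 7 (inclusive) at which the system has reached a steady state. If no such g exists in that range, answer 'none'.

Gen 0: 01011110011
Gen 1 (rule 182): 11101101100
Gen 2 (rule 161): 01010010001
Gen 3 (rule 45): 01110010101
Gen 4 (rule 146): 10101100000
Gen 5 (rule 182): 11110010000
Gen 6 (rule 161): 01100000111
Gen 7 (rule 45): 01001110100
Gen 8 (rule 146): 10110100010
Gen 9 (rule 182): 11001110111
Gen 10 (rule 161): 00000101010
Gen 11 (rule 45): 11110111110

Answer: none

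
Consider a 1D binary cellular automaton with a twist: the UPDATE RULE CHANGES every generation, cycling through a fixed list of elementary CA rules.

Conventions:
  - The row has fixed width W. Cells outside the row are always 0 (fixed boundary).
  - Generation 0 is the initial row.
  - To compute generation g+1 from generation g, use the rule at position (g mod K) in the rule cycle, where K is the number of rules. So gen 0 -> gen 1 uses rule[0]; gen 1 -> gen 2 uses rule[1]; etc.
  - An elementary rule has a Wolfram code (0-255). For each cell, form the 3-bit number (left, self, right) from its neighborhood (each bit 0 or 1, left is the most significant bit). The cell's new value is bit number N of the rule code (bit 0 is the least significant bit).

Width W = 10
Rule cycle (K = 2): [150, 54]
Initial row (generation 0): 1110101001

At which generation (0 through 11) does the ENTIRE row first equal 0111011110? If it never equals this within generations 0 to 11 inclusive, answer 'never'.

Answer: 11

Derivation:
Gen 0: 1110101001
Gen 1 (rule 150): 0100101111
Gen 2 (rule 54): 1111110000
Gen 3 (rule 150): 0111101000
Gen 4 (rule 54): 1000011100
Gen 5 (rule 150): 1100101010
Gen 6 (rule 54): 0011111111
Gen 7 (rule 150): 0101111110
Gen 8 (rule 54): 1110000001
Gen 9 (rule 150): 0101000011
Gen 10 (rule 54): 1111100100
Gen 11 (rule 150): 0111011110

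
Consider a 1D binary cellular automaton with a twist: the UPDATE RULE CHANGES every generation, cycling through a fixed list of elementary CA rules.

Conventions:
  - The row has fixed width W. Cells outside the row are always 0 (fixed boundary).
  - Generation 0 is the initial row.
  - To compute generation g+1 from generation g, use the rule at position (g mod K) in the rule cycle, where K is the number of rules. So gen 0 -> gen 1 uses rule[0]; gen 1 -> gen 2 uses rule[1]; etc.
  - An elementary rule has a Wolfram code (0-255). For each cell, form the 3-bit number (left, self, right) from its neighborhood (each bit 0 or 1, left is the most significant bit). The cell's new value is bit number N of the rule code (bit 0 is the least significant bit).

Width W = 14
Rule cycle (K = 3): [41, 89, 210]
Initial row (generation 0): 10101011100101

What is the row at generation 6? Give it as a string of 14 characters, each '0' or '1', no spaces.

Answer: 00010011111111

Derivation:
Gen 0: 10101011100101
Gen 1 (rule 41): 01010110000010
Gen 2 (rule 89): 00000111111001
Gen 3 (rule 210): 00001011111110
Gen 4 (rule 41): 11100110000000
Gen 5 (rule 89): 10110111111111
Gen 6 (rule 210): 00010011111111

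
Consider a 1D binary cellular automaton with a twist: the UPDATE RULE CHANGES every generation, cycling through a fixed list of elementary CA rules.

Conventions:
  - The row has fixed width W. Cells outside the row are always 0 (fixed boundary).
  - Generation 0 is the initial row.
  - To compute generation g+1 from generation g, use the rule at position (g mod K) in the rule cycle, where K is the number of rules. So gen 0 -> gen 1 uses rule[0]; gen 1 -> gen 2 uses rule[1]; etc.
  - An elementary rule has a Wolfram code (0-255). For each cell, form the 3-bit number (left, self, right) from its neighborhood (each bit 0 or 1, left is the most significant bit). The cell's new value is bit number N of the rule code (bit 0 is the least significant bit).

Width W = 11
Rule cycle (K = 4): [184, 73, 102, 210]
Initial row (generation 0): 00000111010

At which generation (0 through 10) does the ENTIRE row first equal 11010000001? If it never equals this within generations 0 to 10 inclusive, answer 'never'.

Gen 0: 00000111010
Gen 1 (rule 184): 00000110101
Gen 2 (rule 73): 11110110000
Gen 3 (rule 102): 00011010000
Gen 4 (rule 210): 00101001000
Gen 5 (rule 184): 00010100100
Gen 6 (rule 73): 11000000001
Gen 7 (rule 102): 01000000011
Gen 8 (rule 210): 10100000101
Gen 9 (rule 184): 01010000010
Gen 10 (rule 73): 00000111000

Answer: never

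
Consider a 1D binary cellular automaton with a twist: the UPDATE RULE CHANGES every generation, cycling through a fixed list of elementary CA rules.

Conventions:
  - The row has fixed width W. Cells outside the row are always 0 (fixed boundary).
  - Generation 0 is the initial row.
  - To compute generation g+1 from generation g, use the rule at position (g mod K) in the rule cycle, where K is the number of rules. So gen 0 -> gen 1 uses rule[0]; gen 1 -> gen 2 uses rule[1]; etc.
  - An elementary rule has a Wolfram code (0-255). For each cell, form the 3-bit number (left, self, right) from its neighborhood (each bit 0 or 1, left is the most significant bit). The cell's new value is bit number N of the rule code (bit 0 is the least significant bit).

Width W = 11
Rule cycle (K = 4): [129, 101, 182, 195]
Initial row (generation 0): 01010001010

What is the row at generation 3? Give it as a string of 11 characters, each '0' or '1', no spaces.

Gen 0: 01010001010
Gen 1 (rule 129): 00000100000
Gen 2 (rule 101): 11110101111
Gen 3 (rule 182): 01101110110

Answer: 01101110110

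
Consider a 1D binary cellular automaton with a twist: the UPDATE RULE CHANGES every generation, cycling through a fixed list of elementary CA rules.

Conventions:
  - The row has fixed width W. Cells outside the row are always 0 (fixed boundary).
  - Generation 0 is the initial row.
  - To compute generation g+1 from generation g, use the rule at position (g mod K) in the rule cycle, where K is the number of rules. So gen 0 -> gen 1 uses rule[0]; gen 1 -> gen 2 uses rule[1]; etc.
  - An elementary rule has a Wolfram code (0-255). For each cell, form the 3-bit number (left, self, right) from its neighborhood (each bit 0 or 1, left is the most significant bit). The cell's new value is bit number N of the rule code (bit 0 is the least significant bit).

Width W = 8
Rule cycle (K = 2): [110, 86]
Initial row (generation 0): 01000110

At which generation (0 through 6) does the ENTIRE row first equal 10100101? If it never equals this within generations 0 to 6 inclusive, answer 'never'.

Gen 0: 01000110
Gen 1 (rule 110): 11001110
Gen 2 (rule 86): 01110011
Gen 3 (rule 110): 11010111
Gen 4 (rule 86): 01010001
Gen 5 (rule 110): 11110011
Gen 6 (rule 86): 00011101

Answer: never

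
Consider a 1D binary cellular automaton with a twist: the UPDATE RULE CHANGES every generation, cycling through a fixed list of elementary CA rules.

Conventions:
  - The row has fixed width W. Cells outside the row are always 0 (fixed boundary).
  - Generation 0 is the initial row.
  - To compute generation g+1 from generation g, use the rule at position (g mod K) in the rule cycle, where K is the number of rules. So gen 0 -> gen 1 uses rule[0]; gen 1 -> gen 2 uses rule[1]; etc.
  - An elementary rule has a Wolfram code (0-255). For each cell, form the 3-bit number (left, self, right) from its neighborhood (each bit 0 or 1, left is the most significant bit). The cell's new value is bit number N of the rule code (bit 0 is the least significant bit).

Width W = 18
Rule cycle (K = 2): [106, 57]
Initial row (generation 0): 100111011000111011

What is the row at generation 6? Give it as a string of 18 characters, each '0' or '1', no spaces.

Gen 0: 100111011000111011
Gen 1 (rule 106): 001101111001101111
Gen 2 (rule 57): 101011000101011000
Gen 3 (rule 106): 010111001010111000
Gen 4 (rule 57): 001100100101100111
Gen 5 (rule 106): 011101001011101101
Gen 6 (rule 57): 010010100110011010

Answer: 010010100110011010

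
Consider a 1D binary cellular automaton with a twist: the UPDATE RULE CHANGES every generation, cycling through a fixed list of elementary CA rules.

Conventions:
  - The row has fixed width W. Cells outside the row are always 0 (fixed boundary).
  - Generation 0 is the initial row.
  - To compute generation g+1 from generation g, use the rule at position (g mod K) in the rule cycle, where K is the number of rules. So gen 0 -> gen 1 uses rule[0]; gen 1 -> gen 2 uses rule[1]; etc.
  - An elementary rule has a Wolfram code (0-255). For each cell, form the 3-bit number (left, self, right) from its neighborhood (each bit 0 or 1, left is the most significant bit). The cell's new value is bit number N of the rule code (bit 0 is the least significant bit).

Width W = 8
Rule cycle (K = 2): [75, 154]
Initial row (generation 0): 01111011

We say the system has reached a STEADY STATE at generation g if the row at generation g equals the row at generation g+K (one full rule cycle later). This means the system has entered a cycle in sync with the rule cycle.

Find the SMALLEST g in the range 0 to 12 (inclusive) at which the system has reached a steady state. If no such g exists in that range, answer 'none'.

Gen 0: 01111011
Gen 1 (rule 75): 11001011
Gen 2 (rule 154): 10110010
Gen 3 (rule 75): 00110100
Gen 4 (rule 154): 01100010
Gen 5 (rule 75): 11101100
Gen 6 (rule 154): 11001010
Gen 7 (rule 75): 11010000
Gen 8 (rule 154): 10001000
Gen 9 (rule 75): 00110011
Gen 10 (rule 154): 01101110
Gen 11 (rule 75): 11101010
Gen 12 (rule 154): 11000001
Gen 13 (rule 75): 11011110
Gen 14 (rule 154): 10011101

Answer: none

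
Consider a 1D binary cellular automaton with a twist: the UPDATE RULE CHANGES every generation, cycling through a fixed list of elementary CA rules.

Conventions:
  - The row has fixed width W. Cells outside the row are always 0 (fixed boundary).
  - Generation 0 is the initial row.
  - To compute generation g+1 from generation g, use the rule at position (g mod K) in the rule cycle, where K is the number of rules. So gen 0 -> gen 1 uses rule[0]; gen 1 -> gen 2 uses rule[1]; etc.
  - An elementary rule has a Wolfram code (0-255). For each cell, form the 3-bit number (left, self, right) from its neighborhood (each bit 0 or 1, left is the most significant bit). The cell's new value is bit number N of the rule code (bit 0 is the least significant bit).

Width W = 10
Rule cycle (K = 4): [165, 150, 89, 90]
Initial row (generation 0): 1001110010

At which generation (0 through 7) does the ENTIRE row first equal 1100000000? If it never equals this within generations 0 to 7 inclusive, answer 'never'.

Answer: 4

Derivation:
Gen 0: 1001110010
Gen 1 (rule 165): 1000100010
Gen 2 (rule 150): 1101110111
Gen 3 (rule 89): 1101010101
Gen 4 (rule 90): 1100000000
Gen 5 (rule 165): 0001111111
Gen 6 (rule 150): 0010111110
Gen 7 (rule 89): 1000100011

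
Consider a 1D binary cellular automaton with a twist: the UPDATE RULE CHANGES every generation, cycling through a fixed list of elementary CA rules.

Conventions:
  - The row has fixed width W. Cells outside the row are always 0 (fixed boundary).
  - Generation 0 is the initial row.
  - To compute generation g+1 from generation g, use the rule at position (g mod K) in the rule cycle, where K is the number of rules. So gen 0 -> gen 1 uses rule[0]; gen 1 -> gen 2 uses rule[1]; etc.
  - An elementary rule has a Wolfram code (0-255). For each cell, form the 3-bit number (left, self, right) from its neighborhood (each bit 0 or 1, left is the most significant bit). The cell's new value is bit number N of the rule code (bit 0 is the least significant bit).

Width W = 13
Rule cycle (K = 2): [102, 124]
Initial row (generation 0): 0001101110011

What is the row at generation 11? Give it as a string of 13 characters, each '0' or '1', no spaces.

Gen 0: 0001101110011
Gen 1 (rule 102): 0010110010101
Gen 2 (rule 124): 0011111011111
Gen 3 (rule 102): 0100001100001
Gen 4 (rule 124): 0110001110001
Gen 5 (rule 102): 1010010010011
Gen 6 (rule 124): 1111011011011
Gen 7 (rule 102): 0001101101101
Gen 8 (rule 124): 0001111111111
Gen 9 (rule 102): 0010000000001
Gen 10 (rule 124): 0011000000001
Gen 11 (rule 102): 0101000000011

Answer: 0101000000011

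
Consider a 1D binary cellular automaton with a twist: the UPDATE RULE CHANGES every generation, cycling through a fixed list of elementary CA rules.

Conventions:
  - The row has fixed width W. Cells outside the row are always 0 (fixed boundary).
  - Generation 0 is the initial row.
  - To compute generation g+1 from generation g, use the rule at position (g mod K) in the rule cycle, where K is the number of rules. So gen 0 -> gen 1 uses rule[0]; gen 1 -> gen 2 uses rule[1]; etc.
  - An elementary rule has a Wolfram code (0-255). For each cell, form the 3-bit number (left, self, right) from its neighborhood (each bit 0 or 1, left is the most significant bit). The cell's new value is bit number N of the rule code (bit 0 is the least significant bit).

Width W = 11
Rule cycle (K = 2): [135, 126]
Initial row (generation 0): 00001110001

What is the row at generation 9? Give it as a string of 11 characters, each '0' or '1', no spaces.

Answer: 11100011100

Derivation:
Gen 0: 00001110001
Gen 1 (rule 135): 11110100111
Gen 2 (rule 126): 10011111101
Gen 3 (rule 135): 10101111001
Gen 4 (rule 126): 11111001111
Gen 5 (rule 135): 01110010110
Gen 6 (rule 126): 11011111111
Gen 7 (rule 135): 00001111110
Gen 8 (rule 126): 00011000011
Gen 9 (rule 135): 11100011100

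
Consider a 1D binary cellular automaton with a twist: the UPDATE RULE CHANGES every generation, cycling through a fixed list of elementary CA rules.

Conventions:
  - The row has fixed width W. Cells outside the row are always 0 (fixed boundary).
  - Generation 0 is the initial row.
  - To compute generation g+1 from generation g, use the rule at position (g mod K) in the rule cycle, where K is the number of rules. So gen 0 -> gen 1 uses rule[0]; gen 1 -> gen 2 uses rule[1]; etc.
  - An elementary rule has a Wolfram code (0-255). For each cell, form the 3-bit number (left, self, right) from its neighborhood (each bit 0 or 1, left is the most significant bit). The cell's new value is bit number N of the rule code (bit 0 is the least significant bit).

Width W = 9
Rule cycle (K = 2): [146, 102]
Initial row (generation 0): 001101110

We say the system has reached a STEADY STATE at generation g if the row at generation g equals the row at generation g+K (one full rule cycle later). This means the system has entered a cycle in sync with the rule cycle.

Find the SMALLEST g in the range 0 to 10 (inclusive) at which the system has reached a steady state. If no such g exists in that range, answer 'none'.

Answer: none

Derivation:
Gen 0: 001101110
Gen 1 (rule 146): 010000101
Gen 2 (rule 102): 110001111
Gen 3 (rule 146): 001010110
Gen 4 (rule 102): 011111010
Gen 5 (rule 146): 101110001
Gen 6 (rule 102): 110010011
Gen 7 (rule 146): 001101100
Gen 8 (rule 102): 010110100
Gen 9 (rule 146): 100000010
Gen 10 (rule 102): 100000110
Gen 11 (rule 146): 010001001
Gen 12 (rule 102): 110011011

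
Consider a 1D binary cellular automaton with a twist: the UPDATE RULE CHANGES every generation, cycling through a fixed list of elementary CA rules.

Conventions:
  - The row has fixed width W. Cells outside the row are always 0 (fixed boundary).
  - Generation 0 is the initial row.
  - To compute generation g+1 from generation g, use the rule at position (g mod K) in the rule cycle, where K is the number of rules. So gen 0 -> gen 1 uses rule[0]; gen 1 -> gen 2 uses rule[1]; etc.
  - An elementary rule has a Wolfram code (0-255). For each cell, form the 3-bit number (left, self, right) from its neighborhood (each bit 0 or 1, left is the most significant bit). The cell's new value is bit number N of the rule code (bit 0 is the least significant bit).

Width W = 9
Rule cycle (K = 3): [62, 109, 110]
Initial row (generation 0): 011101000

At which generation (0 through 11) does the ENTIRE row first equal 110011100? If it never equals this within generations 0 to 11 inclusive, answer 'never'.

Answer: 1

Derivation:
Gen 0: 011101000
Gen 1 (rule 62): 110011100
Gen 2 (rule 109): 110010101
Gen 3 (rule 110): 110111111
Gen 4 (rule 62): 101100000
Gen 5 (rule 109): 111101111
Gen 6 (rule 110): 100111001
Gen 7 (rule 62): 111100111
Gen 8 (rule 109): 100100101
Gen 9 (rule 110): 101101111
Gen 10 (rule 62): 111011000
Gen 11 (rule 109): 101111011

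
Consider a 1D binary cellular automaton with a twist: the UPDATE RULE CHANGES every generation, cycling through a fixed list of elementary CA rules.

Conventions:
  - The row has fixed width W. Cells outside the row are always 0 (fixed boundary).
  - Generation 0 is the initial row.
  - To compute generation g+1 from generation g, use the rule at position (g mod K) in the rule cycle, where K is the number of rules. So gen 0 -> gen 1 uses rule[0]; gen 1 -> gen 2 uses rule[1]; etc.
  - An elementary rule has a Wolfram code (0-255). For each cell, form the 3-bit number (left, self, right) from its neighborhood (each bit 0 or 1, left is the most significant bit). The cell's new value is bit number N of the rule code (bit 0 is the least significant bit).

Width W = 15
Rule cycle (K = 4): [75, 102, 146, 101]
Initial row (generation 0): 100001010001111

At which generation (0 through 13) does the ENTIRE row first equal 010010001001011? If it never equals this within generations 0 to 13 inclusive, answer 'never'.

Gen 0: 100001010001111
Gen 1 (rule 75): 001110000111001
Gen 2 (rule 102): 010010001001011
Gen 3 (rule 146): 101101010110000
Gen 4 (rule 101): 110111111010111
Gen 5 (rule 75): 110100001000101
Gen 6 (rule 102): 011100011001111
Gen 7 (rule 146): 101010100110110
Gen 8 (rule 101): 111111100011010
Gen 9 (rule 75): 100000101111000
Gen 10 (rule 102): 100001110001000
Gen 11 (rule 146): 010010101010100
Gen 12 (rule 101): 010011111111101
Gen 13 (rule 75): 100110000000100

Answer: 2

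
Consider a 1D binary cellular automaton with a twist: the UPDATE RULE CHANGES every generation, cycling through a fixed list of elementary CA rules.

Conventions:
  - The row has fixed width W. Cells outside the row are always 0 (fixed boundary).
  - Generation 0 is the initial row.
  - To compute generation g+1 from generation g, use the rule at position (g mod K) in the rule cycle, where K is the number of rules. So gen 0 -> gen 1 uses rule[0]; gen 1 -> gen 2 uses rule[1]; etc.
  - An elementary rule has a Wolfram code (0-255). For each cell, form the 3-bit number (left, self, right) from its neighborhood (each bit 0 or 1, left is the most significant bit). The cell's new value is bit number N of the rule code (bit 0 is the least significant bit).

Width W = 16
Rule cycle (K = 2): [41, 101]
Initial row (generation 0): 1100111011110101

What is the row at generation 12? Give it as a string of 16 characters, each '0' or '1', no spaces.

Answer: 1011100110101111

Derivation:
Gen 0: 1100111011110101
Gen 1 (rule 41): 1000100110001010
Gen 2 (rule 101): 1010100010101110
Gen 3 (rule 41): 0101001001011000
Gen 4 (rule 101): 0111001001101011
Gen 5 (rule 41): 0100000001010110
Gen 6 (rule 101): 0101111101111010
Gen 7 (rule 41): 0011000011000100
Gen 8 (rule 101): 1001011001010101
Gen 9 (rule 41): 0000110000101010
Gen 10 (rule 101): 1110010110111110
Gen 11 (rule 41): 1000001101100000
Gen 12 (rule 101): 1011100110101111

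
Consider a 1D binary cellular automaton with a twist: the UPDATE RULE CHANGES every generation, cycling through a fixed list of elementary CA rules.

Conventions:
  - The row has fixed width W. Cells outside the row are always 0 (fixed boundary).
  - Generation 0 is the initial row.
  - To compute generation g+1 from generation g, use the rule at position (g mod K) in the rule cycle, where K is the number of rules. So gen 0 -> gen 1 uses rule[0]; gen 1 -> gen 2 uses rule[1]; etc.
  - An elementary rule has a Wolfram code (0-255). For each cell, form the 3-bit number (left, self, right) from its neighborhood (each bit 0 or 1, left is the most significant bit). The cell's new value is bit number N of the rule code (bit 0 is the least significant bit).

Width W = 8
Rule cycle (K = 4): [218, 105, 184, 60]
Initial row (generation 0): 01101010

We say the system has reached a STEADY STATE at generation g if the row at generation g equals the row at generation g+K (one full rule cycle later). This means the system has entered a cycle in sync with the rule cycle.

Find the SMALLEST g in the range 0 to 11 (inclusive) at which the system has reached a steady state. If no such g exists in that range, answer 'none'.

Gen 0: 01101010
Gen 1 (rule 218): 11100001
Gen 2 (rule 105): 10101100
Gen 3 (rule 184): 01011010
Gen 4 (rule 60): 01110111
Gen 5 (rule 218): 11110111
Gen 6 (rule 105): 10011101
Gen 7 (rule 184): 01011010
Gen 8 (rule 60): 01110111
Gen 9 (rule 218): 11110111
Gen 10 (rule 105): 10011101
Gen 11 (rule 184): 01011010
Gen 12 (rule 60): 01110111
Gen 13 (rule 218): 11110111
Gen 14 (rule 105): 10011101
Gen 15 (rule 184): 01011010

Answer: 3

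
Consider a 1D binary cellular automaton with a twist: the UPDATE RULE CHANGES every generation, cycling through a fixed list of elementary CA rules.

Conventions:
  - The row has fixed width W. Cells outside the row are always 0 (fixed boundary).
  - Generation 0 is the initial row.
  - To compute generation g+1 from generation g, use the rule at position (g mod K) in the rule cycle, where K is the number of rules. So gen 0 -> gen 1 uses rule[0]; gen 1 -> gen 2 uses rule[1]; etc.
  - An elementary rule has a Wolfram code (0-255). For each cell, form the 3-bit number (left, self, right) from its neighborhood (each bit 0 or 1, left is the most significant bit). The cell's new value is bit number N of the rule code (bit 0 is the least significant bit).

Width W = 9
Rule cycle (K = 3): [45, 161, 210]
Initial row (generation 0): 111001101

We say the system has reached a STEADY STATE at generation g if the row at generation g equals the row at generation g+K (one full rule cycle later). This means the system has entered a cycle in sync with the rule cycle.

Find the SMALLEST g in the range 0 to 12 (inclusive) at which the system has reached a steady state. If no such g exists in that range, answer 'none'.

Gen 0: 111001101
Gen 1 (rule 45): 100001011
Gen 2 (rule 161): 001100100
Gen 3 (rule 210): 010111010
Gen 4 (rule 45): 011100110
Gen 5 (rule 161): 001000000
Gen 6 (rule 210): 010100000
Gen 7 (rule 45): 011101111
Gen 8 (rule 161): 001010110
Gen 9 (rule 210): 010000011
Gen 10 (rule 45): 010111010
Gen 11 (rule 161): 001010100
Gen 12 (rule 210): 010000010
Gen 13 (rule 45): 010111010
Gen 14 (rule 161): 001010100
Gen 15 (rule 210): 010000010

Answer: 10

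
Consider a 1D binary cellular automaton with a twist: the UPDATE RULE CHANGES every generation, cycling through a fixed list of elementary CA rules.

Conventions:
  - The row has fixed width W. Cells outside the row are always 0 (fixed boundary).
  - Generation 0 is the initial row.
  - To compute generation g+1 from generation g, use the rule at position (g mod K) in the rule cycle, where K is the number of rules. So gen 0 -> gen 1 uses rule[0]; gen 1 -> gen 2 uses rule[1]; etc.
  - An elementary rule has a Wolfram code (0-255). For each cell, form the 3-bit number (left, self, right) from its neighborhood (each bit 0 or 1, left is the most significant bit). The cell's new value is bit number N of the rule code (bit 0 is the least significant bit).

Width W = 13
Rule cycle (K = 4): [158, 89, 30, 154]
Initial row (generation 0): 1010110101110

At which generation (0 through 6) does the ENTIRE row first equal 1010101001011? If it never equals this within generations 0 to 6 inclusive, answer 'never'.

Answer: 6

Derivation:
Gen 0: 1010110101110
Gen 1 (rule 158): 1010100101101
Gen 2 (rule 89): 0000010001100
Gen 3 (rule 30): 0000111011010
Gen 4 (rule 154): 0001110010001
Gen 5 (rule 158): 0011101111011
Gen 6 (rule 89): 1010101001011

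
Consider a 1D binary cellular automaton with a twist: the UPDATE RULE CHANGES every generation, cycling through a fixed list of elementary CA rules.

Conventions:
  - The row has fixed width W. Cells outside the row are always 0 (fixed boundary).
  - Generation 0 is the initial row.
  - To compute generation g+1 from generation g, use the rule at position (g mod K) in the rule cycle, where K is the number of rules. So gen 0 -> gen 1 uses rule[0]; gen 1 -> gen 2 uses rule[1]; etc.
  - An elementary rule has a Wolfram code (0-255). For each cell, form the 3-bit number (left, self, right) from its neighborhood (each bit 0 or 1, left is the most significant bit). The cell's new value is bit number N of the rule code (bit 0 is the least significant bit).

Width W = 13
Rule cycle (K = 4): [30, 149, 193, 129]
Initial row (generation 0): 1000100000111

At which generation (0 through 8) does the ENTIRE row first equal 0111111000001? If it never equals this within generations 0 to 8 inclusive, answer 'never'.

Gen 0: 1000100000111
Gen 1 (rule 30): 1101110001100
Gen 2 (rule 149): 0000101100011
Gen 3 (rule 193): 1110000101001
Gen 4 (rule 129): 0100110000000
Gen 5 (rule 30): 1111101000000
Gen 6 (rule 149): 0111001111111
Gen 7 (rule 193): 0011000111111
Gen 8 (rule 129): 1000010011110

Answer: never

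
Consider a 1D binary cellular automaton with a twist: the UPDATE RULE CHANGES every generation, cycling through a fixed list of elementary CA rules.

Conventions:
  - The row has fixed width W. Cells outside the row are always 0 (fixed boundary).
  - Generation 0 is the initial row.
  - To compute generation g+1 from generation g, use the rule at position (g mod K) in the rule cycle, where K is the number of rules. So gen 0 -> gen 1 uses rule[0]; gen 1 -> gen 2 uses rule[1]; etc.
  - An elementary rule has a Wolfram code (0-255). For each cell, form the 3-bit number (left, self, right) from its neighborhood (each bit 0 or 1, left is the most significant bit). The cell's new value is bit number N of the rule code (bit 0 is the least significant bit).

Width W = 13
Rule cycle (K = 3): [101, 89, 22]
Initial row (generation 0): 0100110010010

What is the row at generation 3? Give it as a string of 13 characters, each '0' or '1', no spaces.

Gen 0: 0100110010010
Gen 1 (rule 101): 0100010010010
Gen 2 (rule 89): 0011001001001
Gen 3 (rule 22): 0100111111111

Answer: 0100111111111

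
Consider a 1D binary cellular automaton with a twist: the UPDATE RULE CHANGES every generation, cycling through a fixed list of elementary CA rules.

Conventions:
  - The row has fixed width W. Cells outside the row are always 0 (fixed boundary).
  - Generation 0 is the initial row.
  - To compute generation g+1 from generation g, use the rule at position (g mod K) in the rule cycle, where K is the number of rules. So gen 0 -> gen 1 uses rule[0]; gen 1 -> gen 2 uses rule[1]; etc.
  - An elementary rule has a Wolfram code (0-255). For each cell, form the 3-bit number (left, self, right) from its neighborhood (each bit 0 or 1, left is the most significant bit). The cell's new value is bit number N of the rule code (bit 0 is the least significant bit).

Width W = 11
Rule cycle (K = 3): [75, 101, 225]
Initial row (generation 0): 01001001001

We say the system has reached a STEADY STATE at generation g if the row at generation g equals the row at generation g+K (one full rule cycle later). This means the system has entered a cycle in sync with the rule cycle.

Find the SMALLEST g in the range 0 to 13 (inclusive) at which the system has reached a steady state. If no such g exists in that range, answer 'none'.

Gen 0: 01001001001
Gen 1 (rule 75): 10010010010
Gen 2 (rule 101): 10010010010
Gen 3 (rule 225): 00000000000
Gen 4 (rule 75): 11111111111
Gen 5 (rule 101): 00000000001
Gen 6 (rule 225): 11111111100
Gen 7 (rule 75): 10000000101
Gen 8 (rule 101): 10111110111
Gen 9 (rule 225): 01011111011
Gen 10 (rule 75): 10010001011
Gen 11 (rule 101): 10010101101
Gen 12 (rule 225): 00001010110
Gen 13 (rule 75): 11110000110
Gen 14 (rule 101): 00010110010
Gen 15 (rule 225): 11001010000
Gen 16 (rule 75): 11010000111

Answer: none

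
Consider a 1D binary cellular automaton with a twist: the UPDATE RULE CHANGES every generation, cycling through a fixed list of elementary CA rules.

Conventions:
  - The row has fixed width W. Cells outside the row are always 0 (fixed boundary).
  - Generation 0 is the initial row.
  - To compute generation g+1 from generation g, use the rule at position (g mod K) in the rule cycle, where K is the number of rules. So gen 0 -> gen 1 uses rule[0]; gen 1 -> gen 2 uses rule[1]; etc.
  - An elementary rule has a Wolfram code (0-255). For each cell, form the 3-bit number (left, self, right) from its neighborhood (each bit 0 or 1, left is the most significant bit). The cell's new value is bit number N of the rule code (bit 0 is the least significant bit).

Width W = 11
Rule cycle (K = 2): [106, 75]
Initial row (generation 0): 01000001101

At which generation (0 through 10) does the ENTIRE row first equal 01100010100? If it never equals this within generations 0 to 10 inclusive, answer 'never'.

Answer: 3

Derivation:
Gen 0: 01000001101
Gen 1 (rule 106): 10000011110
Gen 2 (rule 75): 00111110010
Gen 3 (rule 106): 01100010100
Gen 4 (rule 75): 11101100001
Gen 5 (rule 106): 10111100010
Gen 6 (rule 75): 00100101100
Gen 7 (rule 106): 01001011100
Gen 8 (rule 75): 10010010101
Gen 9 (rule 106): 00100101010
Gen 10 (rule 75): 11001000000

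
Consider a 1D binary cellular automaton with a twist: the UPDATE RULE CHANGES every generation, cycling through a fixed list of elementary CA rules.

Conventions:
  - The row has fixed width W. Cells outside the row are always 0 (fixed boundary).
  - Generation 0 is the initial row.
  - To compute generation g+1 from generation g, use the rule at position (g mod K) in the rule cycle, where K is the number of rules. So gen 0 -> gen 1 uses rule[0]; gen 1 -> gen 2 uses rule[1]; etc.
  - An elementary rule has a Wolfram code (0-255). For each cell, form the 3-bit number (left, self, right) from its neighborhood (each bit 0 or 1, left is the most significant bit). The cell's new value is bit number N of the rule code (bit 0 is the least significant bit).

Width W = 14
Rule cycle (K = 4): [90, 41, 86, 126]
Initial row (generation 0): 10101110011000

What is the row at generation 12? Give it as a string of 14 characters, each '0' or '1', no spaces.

Answer: 01111101111111

Derivation:
Gen 0: 10101110011000
Gen 1 (rule 90): 00001011111100
Gen 2 (rule 41): 11100110000001
Gen 3 (rule 86): 00111011000011
Gen 4 (rule 126): 01101111100111
Gen 5 (rule 90): 11101000111101
Gen 6 (rule 41): 10010010100010
Gen 7 (rule 86): 11111110110111
Gen 8 (rule 126): 10000011111101
Gen 9 (rule 90): 01000110000100
Gen 10 (rule 41): 00010100110001
Gen 11 (rule 86): 00110111011011
Gen 12 (rule 126): 01111101111111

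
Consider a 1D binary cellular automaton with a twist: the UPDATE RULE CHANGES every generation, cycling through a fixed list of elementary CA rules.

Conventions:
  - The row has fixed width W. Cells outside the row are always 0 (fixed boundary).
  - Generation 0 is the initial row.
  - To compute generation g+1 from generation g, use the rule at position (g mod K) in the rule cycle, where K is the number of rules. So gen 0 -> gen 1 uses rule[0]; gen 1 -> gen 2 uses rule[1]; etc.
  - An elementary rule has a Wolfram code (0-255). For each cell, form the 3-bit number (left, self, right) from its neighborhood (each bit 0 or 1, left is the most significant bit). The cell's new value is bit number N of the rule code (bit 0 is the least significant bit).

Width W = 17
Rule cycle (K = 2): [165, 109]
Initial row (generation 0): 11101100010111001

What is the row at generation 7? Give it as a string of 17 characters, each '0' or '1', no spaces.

Gen 0: 11101100010111001
Gen 1 (rule 165): 01010001011010001
Gen 2 (rule 109): 01110101111110101
Gen 3 (rule 165): 00101110111101111
Gen 4 (rule 109): 10111011100111001
Gen 5 (rule 165): 11010101000010001
Gen 6 (rule 109): 11111111011010101
Gen 7 (rule 165): 01111110100111111

Answer: 01111110100111111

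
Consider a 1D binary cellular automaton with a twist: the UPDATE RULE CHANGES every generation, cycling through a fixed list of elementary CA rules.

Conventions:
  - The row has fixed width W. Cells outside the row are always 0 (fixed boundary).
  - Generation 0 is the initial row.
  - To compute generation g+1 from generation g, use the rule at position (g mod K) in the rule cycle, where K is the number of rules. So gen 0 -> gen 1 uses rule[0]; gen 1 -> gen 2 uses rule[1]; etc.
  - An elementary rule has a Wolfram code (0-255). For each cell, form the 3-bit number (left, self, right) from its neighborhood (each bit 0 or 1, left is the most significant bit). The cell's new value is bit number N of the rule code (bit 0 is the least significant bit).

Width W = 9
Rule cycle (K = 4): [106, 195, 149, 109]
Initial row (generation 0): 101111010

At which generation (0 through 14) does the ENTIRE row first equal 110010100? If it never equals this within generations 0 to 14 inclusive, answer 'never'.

Gen 0: 101111010
Gen 1 (rule 106): 011001100
Gen 2 (rule 195): 101010101
Gen 3 (rule 149): 101010101
Gen 4 (rule 109): 111111111
Gen 5 (rule 106): 100000001
Gen 6 (rule 195): 001111110
Gen 7 (rule 149): 100111101
Gen 8 (rule 109): 100100111
Gen 9 (rule 106): 001001101
Gen 10 (rule 195): 110010100
Gen 11 (rule 149): 001010111
Gen 12 (rule 109): 101111101
Gen 13 (rule 106): 011000110
Gen 14 (rule 195): 101011010

Answer: 10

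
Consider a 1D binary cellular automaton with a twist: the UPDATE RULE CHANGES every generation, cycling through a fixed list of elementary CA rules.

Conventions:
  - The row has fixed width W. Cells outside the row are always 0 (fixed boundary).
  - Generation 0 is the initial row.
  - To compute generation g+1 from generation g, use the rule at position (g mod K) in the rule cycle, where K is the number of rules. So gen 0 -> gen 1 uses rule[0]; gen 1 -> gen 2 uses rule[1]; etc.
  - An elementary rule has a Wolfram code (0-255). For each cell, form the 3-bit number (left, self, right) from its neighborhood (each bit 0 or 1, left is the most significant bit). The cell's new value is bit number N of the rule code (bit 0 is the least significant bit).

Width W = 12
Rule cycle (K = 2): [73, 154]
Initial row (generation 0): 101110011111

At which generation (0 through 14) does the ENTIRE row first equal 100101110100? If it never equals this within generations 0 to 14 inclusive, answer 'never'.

Gen 0: 101110011111
Gen 1 (rule 73): 001010010001
Gen 2 (rule 154): 010001101010
Gen 3 (rule 73): 000101100000
Gen 4 (rule 154): 001001010000
Gen 5 (rule 73): 100000000111
Gen 6 (rule 154): 010000001110
Gen 7 (rule 73): 000111101010
Gen 8 (rule 154): 001111000001
Gen 9 (rule 73): 101001011100
Gen 10 (rule 154): 000110011010
Gen 11 (rule 73): 110110011000
Gen 12 (rule 154): 100101110100
Gen 13 (rule 73): 000001010001
Gen 14 (rule 154): 000010001010

Answer: 12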